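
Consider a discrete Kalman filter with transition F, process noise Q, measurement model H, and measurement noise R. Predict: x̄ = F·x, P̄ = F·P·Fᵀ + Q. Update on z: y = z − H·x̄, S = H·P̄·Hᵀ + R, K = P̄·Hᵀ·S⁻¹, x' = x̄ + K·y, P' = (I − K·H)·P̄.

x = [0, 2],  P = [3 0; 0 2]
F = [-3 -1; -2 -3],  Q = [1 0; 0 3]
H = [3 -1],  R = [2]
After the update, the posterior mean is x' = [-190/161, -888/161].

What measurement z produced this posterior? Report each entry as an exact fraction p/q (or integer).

z = [2]

x̄ = F·x = [-2, -6]
P̄ = F·P·Fᵀ + Q = [30 24; 24 33]
S = H·P̄·Hᵀ + R = [161]
K = P̄·Hᵀ·S⁻¹ = [66/161; 39/161]
x' − x̄ = [132/161, 78/161] = K·y
y = (KᵀK)⁻¹·Kᵀ·(x' − x̄) = [2]
z = y + H·x̄ = [2] + [0] = [2]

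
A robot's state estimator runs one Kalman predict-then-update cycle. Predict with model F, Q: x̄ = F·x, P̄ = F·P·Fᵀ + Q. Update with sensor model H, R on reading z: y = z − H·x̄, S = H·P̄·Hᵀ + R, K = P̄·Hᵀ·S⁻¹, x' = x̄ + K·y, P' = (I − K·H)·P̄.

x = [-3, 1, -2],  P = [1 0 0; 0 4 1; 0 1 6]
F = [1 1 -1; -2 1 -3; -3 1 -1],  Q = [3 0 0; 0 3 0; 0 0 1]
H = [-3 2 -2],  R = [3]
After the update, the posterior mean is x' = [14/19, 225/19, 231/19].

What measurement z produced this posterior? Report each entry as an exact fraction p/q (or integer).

x̄ = F·x = [0, 13, 12]
P̄ = F·P·Fᵀ + Q = [12 16 5; 16 59 24; 5 24 18]
S = H·P̄·Hᵀ + R = [95]
K = P̄·Hᵀ·S⁻¹ = [-14/95; 22/95; -3/95]
x' − x̄ = [14/19, -22/19, 3/19] = K·y
y = (KᵀK)⁻¹·Kᵀ·(x' − x̄) = [-5]
z = y + H·x̄ = [-5] + [2] = [-3]

z = [-3]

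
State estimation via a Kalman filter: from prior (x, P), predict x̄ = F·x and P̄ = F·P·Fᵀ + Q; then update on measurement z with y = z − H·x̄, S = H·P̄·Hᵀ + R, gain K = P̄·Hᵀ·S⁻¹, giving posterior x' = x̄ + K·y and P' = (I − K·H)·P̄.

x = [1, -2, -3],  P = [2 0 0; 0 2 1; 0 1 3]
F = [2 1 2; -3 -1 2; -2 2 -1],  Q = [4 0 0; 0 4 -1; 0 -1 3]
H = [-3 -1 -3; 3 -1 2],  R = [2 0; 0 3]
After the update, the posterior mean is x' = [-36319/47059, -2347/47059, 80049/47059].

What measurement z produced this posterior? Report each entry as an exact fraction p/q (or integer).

x̄ = F·x = [-6, -7, -3]
P̄ = F·P·Fᵀ + Q = [30 -2 -7; -2 32 6; -7 6 18]
S = H·P̄·Hᵀ + R = [364 -235; -235 281]
K = P̄·Hᵀ·S⁻¹ = [-497/47059 12647/47059; -18474/47059 -19804/47059; -8844/47059 -5889/47059]
x' − x̄ = [246035/47059, 327066/47059, 221226/47059] = K·y
y = (KᵀK)⁻¹·Kᵀ·(x' − x̄) = [-37, 18]
z = y + H·x̄ = [-37, 18] + [34, -17] = [-3, 1]

z = [-3, 1]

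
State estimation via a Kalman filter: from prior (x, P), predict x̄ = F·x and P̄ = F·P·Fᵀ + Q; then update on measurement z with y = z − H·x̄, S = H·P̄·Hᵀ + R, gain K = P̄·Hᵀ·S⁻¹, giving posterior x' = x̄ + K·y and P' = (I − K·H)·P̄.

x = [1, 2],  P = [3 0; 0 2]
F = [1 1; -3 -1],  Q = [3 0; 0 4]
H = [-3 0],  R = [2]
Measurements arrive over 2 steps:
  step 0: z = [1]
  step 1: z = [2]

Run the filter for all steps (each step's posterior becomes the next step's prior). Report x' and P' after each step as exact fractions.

step 0: x' = [-9/37, -20/37], P' = [8/37 -11/37; -11/37 1353/74]
step 1: x' = [-9398/14071, 16490/14071], P' = [3094/14071 -2626/14071; -2626/14071 106165/14071]

step 0: x̄ = F·x = [3, -5]
step 0: P̄ = F·P·Fᵀ + Q = [8 -11; -11 33]
step 0: y = z − H·x̄ = [10]
step 0: S = H·P̄·Hᵀ + R = [74]
step 0: K = P̄·Hᵀ·S⁻¹ = [-12/37; 33/74]
step 0: x' = x̄ + K·y = [-9/37, -20/37]
step 0: P' = (I − K·H)·P̄ = [8/37 -11/37; -11/37 1353/74]
step 1: x̄ = F·x = [-29/37, 47/37]
step 1: P̄ = F·P·Fᵀ + Q = [1547/74 -1313/74; -1313/74 1661/74]
step 1: y = z − H·x̄ = [-13/37]
step 1: S = H·P̄·Hᵀ + R = [14071/74]
step 1: K = P̄·Hᵀ·S⁻¹ = [-4641/14071; 3939/14071]
step 1: x' = x̄ + K·y = [-9398/14071, 16490/14071]
step 1: P' = (I − K·H)·P̄ = [3094/14071 -2626/14071; -2626/14071 106165/14071]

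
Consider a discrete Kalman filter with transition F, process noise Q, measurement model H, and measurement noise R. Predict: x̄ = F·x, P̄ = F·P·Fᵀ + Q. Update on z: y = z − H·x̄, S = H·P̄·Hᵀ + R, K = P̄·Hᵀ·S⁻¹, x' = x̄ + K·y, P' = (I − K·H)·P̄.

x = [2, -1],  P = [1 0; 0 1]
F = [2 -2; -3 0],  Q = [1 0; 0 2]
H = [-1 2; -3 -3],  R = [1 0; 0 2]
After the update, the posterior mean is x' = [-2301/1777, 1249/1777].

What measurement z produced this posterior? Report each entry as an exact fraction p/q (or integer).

x̄ = F·x = [6, -6]
P̄ = F·P·Fᵀ + Q = [9 -6; -6 11]
S = H·P̄·Hᵀ + R = [78 -21; -21 74]
K = P̄·Hᵀ·S⁻¹ = [-581/1777 -381/1777; 1757/5331 -194/1777]
x' − x̄ = [-12963/1777, 11911/1777] = K·y
y = (KᵀK)⁻¹·Kᵀ·(x' − x̄) = [21, 2]
z = y + H·x̄ = [21, 2] + [-18, 0] = [3, 2]

z = [3, 2]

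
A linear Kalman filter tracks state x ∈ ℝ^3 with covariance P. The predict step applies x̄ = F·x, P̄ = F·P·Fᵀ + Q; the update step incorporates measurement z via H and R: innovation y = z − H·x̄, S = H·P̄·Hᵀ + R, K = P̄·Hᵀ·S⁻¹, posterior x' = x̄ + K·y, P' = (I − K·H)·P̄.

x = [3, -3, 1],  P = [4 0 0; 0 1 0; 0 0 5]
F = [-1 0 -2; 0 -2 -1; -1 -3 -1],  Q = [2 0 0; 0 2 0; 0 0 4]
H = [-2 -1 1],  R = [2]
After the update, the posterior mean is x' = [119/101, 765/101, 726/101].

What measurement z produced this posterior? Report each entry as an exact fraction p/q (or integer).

z = [-3]

x̄ = F·x = [-5, 5, 5]
P̄ = F·P·Fᵀ + Q = [26 10 14; 10 11 11; 14 11 22]
S = H·P̄·Hᵀ + R = [101]
K = P̄·Hᵀ·S⁻¹ = [-48/101; -20/101; -17/101]
x' − x̄ = [624/101, 260/101, 221/101] = K·y
y = (KᵀK)⁻¹·Kᵀ·(x' − x̄) = [-13]
z = y + H·x̄ = [-13] + [10] = [-3]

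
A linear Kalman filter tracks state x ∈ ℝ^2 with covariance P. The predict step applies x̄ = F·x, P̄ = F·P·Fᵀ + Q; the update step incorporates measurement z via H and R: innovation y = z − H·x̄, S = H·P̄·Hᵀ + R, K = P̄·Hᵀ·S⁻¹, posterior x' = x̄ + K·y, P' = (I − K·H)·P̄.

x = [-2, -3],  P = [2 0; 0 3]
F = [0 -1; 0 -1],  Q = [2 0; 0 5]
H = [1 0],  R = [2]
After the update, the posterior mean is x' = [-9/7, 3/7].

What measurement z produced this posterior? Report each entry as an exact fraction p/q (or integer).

z = [-3]

x̄ = F·x = [3, 3]
P̄ = F·P·Fᵀ + Q = [5 3; 3 8]
S = H·P̄·Hᵀ + R = [7]
K = P̄·Hᵀ·S⁻¹ = [5/7; 3/7]
x' − x̄ = [-30/7, -18/7] = K·y
y = (KᵀK)⁻¹·Kᵀ·(x' − x̄) = [-6]
z = y + H·x̄ = [-6] + [3] = [-3]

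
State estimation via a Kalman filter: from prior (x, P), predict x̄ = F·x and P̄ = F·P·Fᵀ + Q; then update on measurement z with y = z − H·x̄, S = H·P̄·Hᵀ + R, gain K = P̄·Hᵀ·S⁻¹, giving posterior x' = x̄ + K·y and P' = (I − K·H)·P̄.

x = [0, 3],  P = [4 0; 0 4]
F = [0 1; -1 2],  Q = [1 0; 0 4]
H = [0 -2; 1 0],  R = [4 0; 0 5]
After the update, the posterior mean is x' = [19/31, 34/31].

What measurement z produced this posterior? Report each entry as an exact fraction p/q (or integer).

z = [-2, -1]

x̄ = F·x = [3, 6]
P̄ = F·P·Fᵀ + Q = [5 8; 8 24]
S = H·P̄·Hᵀ + R = [100 -16; -16 10]
K = P̄·Hᵀ·S⁻¹ = [-10/93 61/186; -44/93 4/93]
x' − x̄ = [-74/31, -152/31] = K·y
y = (KᵀK)⁻¹·Kᵀ·(x' − x̄) = [10, -4]
z = y + H·x̄ = [10, -4] + [-12, 3] = [-2, -1]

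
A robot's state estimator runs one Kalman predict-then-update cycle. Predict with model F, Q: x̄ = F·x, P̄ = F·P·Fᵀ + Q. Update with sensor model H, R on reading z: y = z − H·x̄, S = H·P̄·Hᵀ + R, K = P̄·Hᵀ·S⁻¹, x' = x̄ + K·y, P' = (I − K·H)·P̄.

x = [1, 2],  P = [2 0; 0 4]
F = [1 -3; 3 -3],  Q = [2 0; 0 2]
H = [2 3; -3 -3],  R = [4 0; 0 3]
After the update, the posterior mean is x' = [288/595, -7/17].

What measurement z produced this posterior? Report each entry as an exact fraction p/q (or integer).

z = [-3, -2]

x̄ = F·x = [-5, -3]
P̄ = F·P·Fᵀ + Q = [40 42; 42 56]
S = H·P̄·Hᵀ + R = [1172 -1374; -1374 1623]
K = P̄·Hᵀ·S⁻¹ = [-611/2380 -439/1190; 6/17 2/17]
x' − x̄ = [3263/595, 44/17] = K·y
y = (KᵀK)⁻¹·Kᵀ·(x' − x̄) = [16, -26]
z = y + H·x̄ = [16, -26] + [-19, 24] = [-3, -2]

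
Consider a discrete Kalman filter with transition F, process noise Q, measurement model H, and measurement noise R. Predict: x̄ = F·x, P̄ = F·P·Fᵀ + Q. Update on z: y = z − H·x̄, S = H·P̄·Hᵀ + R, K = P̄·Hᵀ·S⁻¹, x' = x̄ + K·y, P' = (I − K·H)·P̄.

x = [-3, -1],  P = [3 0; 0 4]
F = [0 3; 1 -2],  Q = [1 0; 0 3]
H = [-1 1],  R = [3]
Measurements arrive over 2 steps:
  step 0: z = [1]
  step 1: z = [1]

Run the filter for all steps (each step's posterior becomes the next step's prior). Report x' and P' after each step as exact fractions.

step 0: x̄ = F·x = [-3, -1]
step 0: P̄ = F·P·Fᵀ + Q = [37 -24; -24 22]
step 0: y = z − H·x̄ = [-1]
step 0: S = H·P̄·Hᵀ + R = [110]
step 0: K = P̄·Hᵀ·S⁻¹ = [-61/110; 23/55]
step 0: x' = x̄ + K·y = [-269/110, -78/55]
step 0: P' = (I − K·H)·P̄ = [349/110 83/55; 83/55 152/55]
step 1: x̄ = F·x = [-234/55, 43/110]
step 1: P̄ = F·P·Fᵀ + Q = [1423/55 -663/55; -663/55 1231/110]
step 1: y = z − H·x̄ = [-401/110]
step 1: S = H·P̄·Hᵀ + R = [7059/110]
step 1: K = P̄·Hᵀ·S⁻¹ = [-4172/7059; 2557/7059]
step 1: x' = x̄ + K·y = [-14824/7059, -6562/7059]
step 1: P' = (I − K·H)·P̄ = [24403/7059 11887/7059; 11887/7059 19558/7059]

step 0: x' = [-269/110, -78/55], P' = [349/110 83/55; 83/55 152/55]
step 1: x' = [-14824/7059, -6562/7059], P' = [24403/7059 11887/7059; 11887/7059 19558/7059]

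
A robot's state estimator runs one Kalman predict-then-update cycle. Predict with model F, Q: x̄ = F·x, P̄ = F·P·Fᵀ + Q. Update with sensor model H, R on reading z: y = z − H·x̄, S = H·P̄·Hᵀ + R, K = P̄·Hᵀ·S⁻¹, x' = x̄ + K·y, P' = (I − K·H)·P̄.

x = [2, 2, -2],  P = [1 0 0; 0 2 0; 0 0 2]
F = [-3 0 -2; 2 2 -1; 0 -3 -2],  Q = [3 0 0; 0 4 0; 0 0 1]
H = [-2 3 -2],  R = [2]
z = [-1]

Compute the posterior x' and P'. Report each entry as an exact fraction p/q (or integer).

x̄ = F·x = [-2, 10, -2]
P̄ = F·P·Fᵀ + Q = [20 -2 8; -2 18 -8; 8 -8 27]
y = z − H·x̄ = [-39]
S = H·P̄·Hᵀ + R = [536]
K = P̄·Hᵀ·S⁻¹ = [-31/268; 37/268; -47/268]
x' = x̄ + K·y = [673/268, 1237/268, 1297/268]
P' = (I − K·H)·P̄ = [1719/134 879/134 -385/134; 879/134 1043/134 667/134; -385/134 667/134 1409/134]

x' = [673/268, 1237/268, 1297/268]
P' = [1719/134 879/134 -385/134; 879/134 1043/134 667/134; -385/134 667/134 1409/134]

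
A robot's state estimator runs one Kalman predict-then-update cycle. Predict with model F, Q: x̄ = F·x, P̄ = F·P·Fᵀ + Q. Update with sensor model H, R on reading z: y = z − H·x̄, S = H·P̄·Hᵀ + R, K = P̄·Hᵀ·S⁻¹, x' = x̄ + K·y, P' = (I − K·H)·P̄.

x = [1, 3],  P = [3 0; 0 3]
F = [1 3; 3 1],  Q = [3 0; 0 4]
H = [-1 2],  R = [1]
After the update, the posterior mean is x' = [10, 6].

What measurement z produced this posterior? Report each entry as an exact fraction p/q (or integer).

x̄ = F·x = [10, 6]
P̄ = F·P·Fᵀ + Q = [33 18; 18 34]
S = H·P̄·Hᵀ + R = [98]
K = P̄·Hᵀ·S⁻¹ = [3/98; 25/49]
x' − x̄ = [0, 0] = K·y
y = (KᵀK)⁻¹·Kᵀ·(x' − x̄) = [0]
z = y + H·x̄ = [0] + [2] = [2]

z = [2]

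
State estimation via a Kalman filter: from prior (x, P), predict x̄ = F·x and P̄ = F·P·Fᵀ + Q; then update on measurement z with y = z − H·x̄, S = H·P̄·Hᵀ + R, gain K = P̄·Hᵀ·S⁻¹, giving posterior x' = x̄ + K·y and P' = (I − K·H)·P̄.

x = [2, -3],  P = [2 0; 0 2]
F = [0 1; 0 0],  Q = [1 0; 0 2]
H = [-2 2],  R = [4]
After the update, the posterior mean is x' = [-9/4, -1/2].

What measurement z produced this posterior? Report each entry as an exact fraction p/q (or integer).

z = [3]

x̄ = F·x = [-3, 0]
P̄ = F·P·Fᵀ + Q = [3 0; 0 2]
S = H·P̄·Hᵀ + R = [24]
K = P̄·Hᵀ·S⁻¹ = [-1/4; 1/6]
x' − x̄ = [3/4, -1/2] = K·y
y = (KᵀK)⁻¹·Kᵀ·(x' − x̄) = [-3]
z = y + H·x̄ = [-3] + [6] = [3]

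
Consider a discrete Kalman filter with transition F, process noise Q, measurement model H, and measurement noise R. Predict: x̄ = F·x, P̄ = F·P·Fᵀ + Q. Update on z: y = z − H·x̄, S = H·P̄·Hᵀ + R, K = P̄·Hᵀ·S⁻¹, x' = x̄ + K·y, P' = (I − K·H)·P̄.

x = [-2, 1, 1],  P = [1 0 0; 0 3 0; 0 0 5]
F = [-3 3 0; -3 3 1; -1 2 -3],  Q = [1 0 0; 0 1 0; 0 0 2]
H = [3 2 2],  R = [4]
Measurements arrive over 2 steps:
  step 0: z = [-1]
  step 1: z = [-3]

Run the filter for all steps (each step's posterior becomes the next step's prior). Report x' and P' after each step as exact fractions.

step 0: x' = [2043/1477, 4570/1477, -8273/1477], P' = [4024/1477 7272/1477 -12858/1477; 7272/1477 20418/1477 -30918/1477; -12858/1477 -30918/1477 50595/1477]
step 1: x' = [-1931091/1526683, -17660572/7633415, 20872876/7633415], P' = [5894536/1526683 10780218/1526683 -19300092/1526683; 10780218/1526683 133008958/7633415 -213396369/7633415; -19300092/1526683 -213396369/7633415 362895867/7633415]

step 0: x̄ = F·x = [9, 10, 1]
step 0: P̄ = F·P·Fᵀ + Q = [37 36 21; 36 42 6; 21 6 60]
step 0: y = z − H·x̄ = [-50]
step 0: S = H·P̄·Hᵀ + R = [1477]
step 0: K = P̄·Hᵀ·S⁻¹ = [225/1477; 204/1477; 195/1477]
step 0: x' = x̄ + K·y = [2043/1477, 4570/1477, -8273/1477]
step 0: P' = (I − K·H)·P̄ = [4024/1477 7272/1477 -12858/1477; 7272/1477 20418/1477 -30918/1477; -12858/1477 -30918/1477 50595/1477]
step 1: x̄ = F·x = [1083/211, -692/1477, 31916/1477]
step 1: P̄ = F·P·Fᵀ + Q = [12937/211 4986/211 33096/211; 4986/211 32794/1477 30909/1477; 33096/211 30909/1477 808785/1477]
step 1: y = z − H·x̄ = [-89622/1477]
step 1: S = H·P̄·Hᵀ + R = [7633415/1477]
step 1: K = P̄·Hᵀ·S⁻¹ = [160965/1526683; 232112/7633415; 2374404/7633415]
step 1: x' = x̄ + K·y = [-1931091/1526683, -17660572/7633415, 20872876/7633415]
step 1: P' = (I − K·H)·P̄ = [5894536/1526683 10780218/1526683 -19300092/1526683; 10780218/1526683 133008958/7633415 -213396369/7633415; -19300092/1526683 -213396369/7633415 362895867/7633415]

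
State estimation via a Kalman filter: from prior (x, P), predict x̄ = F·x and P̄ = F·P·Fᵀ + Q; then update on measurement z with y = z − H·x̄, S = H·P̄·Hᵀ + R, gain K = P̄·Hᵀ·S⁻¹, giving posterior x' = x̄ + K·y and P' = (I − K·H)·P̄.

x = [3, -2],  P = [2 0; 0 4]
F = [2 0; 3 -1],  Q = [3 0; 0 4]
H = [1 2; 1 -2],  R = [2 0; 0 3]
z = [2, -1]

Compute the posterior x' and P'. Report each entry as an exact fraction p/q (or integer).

x' = [1790/2901, 2431/2901]
P' = [2906/2901 -212/2901; -212/2901 866/2901]

x̄ = F·x = [6, 11]
P̄ = F·P·Fᵀ + Q = [11 12; 12 26]
y = z − H·x̄ = [-26, 15]
S = H·P̄·Hᵀ + R = [165 -93; -93 70]
K = P̄·Hᵀ·S⁻¹ = [1241/2901 370/967; 760/2901 -216/967]
x' = x̄ + K·y = [1790/2901, 2431/2901]
P' = (I − K·H)·P̄ = [2906/2901 -212/2901; -212/2901 866/2901]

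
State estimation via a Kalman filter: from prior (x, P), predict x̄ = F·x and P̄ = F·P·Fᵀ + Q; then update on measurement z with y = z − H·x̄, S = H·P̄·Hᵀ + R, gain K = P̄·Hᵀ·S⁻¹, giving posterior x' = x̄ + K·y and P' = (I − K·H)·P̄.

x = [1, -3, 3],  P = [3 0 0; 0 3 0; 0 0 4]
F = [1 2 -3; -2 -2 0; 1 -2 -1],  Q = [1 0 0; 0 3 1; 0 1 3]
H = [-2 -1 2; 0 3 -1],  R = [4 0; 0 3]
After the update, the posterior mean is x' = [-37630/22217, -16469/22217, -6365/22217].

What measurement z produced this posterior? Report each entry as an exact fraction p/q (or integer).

z = [3, -2]

x̄ = F·x = [-14, 4, 4]
P̄ = F·P·Fᵀ + Q = [52 -18 3; -18 27 7; 3 7 22]
S = H·P̄·Hᵀ + R = [203 38; 38 226]
K = P̄·Hᵀ·S⁻¹ = [-7957/22217 -8531/44434; 1193/22217 7074/22217; 3522/22217 -1381/44434]
x' − x̄ = [273408/22217, -105337/22217, -95233/22217] = K·y
y = (KᵀK)⁻¹·Kᵀ·(x' − x̄) = [-29, -10]
z = y + H·x̄ = [-29, -10] + [32, 8] = [3, -2]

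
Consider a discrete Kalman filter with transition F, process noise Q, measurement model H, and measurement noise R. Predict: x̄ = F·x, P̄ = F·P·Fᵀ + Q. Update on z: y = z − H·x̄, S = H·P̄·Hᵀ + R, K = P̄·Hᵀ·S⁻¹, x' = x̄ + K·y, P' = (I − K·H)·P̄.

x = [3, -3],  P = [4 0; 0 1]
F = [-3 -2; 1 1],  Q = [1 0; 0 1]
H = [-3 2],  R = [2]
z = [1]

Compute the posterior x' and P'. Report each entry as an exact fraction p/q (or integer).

x' = [-481/563, -432/563]
P' = [282/563 272/563; 272/563 462/563]

x̄ = F·x = [-3, 0]
P̄ = F·P·Fᵀ + Q = [41 -14; -14 6]
y = z − H·x̄ = [-8]
S = H·P̄·Hᵀ + R = [563]
K = P̄·Hᵀ·S⁻¹ = [-151/563; 54/563]
x' = x̄ + K·y = [-481/563, -432/563]
P' = (I − K·H)·P̄ = [282/563 272/563; 272/563 462/563]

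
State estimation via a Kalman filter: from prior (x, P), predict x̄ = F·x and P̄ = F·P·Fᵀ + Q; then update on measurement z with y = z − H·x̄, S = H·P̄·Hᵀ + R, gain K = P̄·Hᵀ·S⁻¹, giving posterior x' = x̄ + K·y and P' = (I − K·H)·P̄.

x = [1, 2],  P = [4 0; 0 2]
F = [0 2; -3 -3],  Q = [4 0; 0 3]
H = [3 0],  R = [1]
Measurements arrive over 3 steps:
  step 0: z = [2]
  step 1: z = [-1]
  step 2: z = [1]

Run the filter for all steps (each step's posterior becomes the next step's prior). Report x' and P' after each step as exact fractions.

step 0: x̄ = F·x = [4, -9]
step 0: P̄ = F·P·Fᵀ + Q = [12 -12; -12 57]
step 0: y = z − H·x̄ = [-10]
step 0: S = H·P̄·Hᵀ + R = [109]
step 0: K = P̄·Hᵀ·S⁻¹ = [36/109; -36/109]
step 0: x' = x̄ + K·y = [76/109, -621/109]
step 0: P' = (I − K·H)·P̄ = [12/109 -12/109; -12/109 4917/109]
step 1: x̄ = F·x = [-1242/109, 15]
step 1: P̄ = F·P·Fᵀ + Q = [20104/109 -270; -270 408]
step 1: y = z − H·x̄ = [3617/109]
step 1: S = H·P̄·Hᵀ + R = [181045/109]
step 1: K = P̄·Hᵀ·S⁻¹ = [60312/181045; -17658/36209]
step 1: x' = x̄ + K·y = [-61554/181045, -42819/36209]
step 1: P' = (I − K·H)·P̄ = [20104/181045 -5886/36209; -5886/36209 470292/36209]
step 2: x̄ = F·x = [-85638/36209, 826947/181045]
step 2: P̄ = F·P·Fᵀ + Q = [2026004/36209 -2786436/36209; -2786436/36209 21357471/181045]
step 2: y = z − H·x̄ = [293123/36209]
step 2: S = H·P̄·Hᵀ + R = [18270245/36209]
step 2: K = P̄·Hᵀ·S⁻¹ = [6078012/18270245; -8359308/18270245]
step 2: x' = x̄ + K·y = [5992374/18270245, 15780591/18270245]
step 2: P' = (I − K·H)·P̄ = [2026004/18270245 -2786436/18270245; -2786436/18270245 45089427/3654049]

step 0: x' = [76/109, -621/109], P' = [12/109 -12/109; -12/109 4917/109]
step 1: x' = [-61554/181045, -42819/36209], P' = [20104/181045 -5886/36209; -5886/36209 470292/36209]
step 2: x' = [5992374/18270245, 15780591/18270245], P' = [2026004/18270245 -2786436/18270245; -2786436/18270245 45089427/3654049]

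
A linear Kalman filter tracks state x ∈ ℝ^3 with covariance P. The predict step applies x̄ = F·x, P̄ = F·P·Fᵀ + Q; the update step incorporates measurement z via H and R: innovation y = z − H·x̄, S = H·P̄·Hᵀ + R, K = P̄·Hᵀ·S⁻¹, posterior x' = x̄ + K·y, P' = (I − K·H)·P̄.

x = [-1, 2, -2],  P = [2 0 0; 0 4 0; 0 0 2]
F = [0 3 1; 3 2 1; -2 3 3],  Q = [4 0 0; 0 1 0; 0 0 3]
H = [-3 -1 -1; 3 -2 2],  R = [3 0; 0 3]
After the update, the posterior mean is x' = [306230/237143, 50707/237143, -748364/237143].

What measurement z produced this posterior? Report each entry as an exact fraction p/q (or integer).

z = [-1, -3]

x̄ = F·x = [4, -1, 2]
P̄ = F·P·Fᵀ + Q = [42 26 42; 26 37 18; 42 18 65]
S = H·P̄·Hᵀ + R = [927 -734; -734 837]
K = P̄·Hᵀ·S⁻¹ = [-46406/237143 4070/237143; -81961/237143 -60542/237143; -13453/237143 50534/237143]
x' − x̄ = [-642342/237143, 287850/237143, -1222650/237143] = K·y
y = (KᵀK)⁻¹·Kᵀ·(x' − x̄) = [12, -21]
z = y + H·x̄ = [12, -21] + [-13, 18] = [-1, -3]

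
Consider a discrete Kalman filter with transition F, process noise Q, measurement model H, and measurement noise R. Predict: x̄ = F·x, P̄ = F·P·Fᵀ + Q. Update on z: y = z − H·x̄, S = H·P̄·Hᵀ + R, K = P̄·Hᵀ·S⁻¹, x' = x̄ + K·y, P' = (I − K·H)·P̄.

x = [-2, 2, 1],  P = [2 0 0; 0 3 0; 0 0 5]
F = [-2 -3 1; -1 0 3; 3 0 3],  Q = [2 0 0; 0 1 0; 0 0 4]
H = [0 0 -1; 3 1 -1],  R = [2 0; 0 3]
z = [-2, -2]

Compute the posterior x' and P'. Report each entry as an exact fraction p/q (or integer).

x' = [-16578/7021, 48992/7021, 65336/35105]
P' = [12456/7021 -29759/7021 1696/7021; -29759/7021 100974/7021 8520/7021; 1696/7021 8520/7021 68154/35105]

x̄ = F·x = [-1, 5, -3]
P̄ = F·P·Fᵀ + Q = [42 19 3; 19 48 39; 3 39 67]
y = z − H·x̄ = [-5, -7]
S = H·P̄·Hᵀ + R = [69 19; 19 514]
K = P̄·Hᵀ·S⁻¹ = [-848/7021 1971/7021; -4260/7021 1059/7021; -34077/35105 -38/35105]
x' = x̄ + K·y = [-16578/7021, 48992/7021, 65336/35105]
P' = (I − K·H)·P̄ = [12456/7021 -29759/7021 1696/7021; -29759/7021 100974/7021 8520/7021; 1696/7021 8520/7021 68154/35105]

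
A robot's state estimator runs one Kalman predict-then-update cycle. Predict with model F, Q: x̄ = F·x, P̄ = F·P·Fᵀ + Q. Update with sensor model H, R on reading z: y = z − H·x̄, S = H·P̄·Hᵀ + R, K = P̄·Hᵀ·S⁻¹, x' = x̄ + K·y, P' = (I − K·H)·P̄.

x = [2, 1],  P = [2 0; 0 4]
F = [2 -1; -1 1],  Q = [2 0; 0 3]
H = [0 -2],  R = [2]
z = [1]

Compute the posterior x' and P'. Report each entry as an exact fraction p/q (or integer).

x' = [49/19, -10/19]
P' = [138/19 -8/19; -8/19 9/19]

x̄ = F·x = [3, -1]
P̄ = F·P·Fᵀ + Q = [14 -8; -8 9]
y = z − H·x̄ = [-1]
S = H·P̄·Hᵀ + R = [38]
K = P̄·Hᵀ·S⁻¹ = [8/19; -9/19]
x' = x̄ + K·y = [49/19, -10/19]
P' = (I − K·H)·P̄ = [138/19 -8/19; -8/19 9/19]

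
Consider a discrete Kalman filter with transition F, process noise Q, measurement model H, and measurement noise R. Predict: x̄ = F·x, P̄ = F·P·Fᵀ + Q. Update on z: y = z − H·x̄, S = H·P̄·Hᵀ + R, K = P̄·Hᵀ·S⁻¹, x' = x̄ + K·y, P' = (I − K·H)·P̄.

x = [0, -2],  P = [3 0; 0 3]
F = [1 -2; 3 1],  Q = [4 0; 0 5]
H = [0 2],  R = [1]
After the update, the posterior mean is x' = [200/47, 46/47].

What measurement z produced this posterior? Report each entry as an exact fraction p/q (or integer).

x̄ = F·x = [4, -2]
P̄ = F·P·Fᵀ + Q = [19 3; 3 35]
S = H·P̄·Hᵀ + R = [141]
K = P̄·Hᵀ·S⁻¹ = [2/47; 70/141]
x' − x̄ = [12/47, 140/47] = K·y
y = (KᵀK)⁻¹·Kᵀ·(x' − x̄) = [6]
z = y + H·x̄ = [6] + [-4] = [2]

z = [2]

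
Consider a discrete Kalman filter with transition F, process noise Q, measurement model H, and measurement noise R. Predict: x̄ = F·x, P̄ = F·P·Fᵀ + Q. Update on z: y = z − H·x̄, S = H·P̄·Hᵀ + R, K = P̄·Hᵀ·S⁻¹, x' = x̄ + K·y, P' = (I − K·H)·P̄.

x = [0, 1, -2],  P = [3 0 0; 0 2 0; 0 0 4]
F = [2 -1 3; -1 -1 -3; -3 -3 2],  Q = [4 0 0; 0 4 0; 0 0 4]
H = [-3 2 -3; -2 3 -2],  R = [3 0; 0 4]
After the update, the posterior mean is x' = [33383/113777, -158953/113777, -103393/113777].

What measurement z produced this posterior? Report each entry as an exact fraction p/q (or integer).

x̄ = F·x = [-7, 5, -7]
P̄ = F·P·Fᵀ + Q = [54 -40 12; -40 45 -9; 12 -9 65]
S = H·P̄·Hᵀ + R = [2058 1765; 1765 1569]
K = P̄·Hᵀ·S⁻¹ = [8598/113777 -27946/113777; -39392/113777 61209/113777; -71216/113777 66987/113777]
x' − x̄ = [829822/113777, -727838/113777, 693046/113777] = K·y
y = (KᵀK)⁻¹·Kᵀ·(x' − x̄) = [-53, -46]
z = y + H·x̄ = [-53, -46] + [52, 43] = [-1, -3]

z = [-1, -3]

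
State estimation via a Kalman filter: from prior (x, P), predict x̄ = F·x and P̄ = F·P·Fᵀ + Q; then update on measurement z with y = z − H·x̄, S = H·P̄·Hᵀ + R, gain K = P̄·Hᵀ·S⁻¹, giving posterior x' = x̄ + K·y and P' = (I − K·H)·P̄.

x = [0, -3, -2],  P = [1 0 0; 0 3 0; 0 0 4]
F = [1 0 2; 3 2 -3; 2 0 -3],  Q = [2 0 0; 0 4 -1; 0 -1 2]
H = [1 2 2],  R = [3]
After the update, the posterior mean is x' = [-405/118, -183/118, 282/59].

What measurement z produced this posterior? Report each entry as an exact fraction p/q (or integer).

x̄ = F·x = [-4, 0, 6]
P̄ = F·P·Fᵀ + Q = [19 -21 -22; -21 61 41; -22 41 42]
S = H·P̄·Hᵀ + R = [590]
K = P̄·Hᵀ·S⁻¹ = [-67/590; 183/590; 72/295]
x' − x̄ = [67/118, -183/118, -72/59] = K·y
y = (KᵀK)⁻¹·Kᵀ·(x' − x̄) = [-5]
z = y + H·x̄ = [-5] + [8] = [3]

z = [3]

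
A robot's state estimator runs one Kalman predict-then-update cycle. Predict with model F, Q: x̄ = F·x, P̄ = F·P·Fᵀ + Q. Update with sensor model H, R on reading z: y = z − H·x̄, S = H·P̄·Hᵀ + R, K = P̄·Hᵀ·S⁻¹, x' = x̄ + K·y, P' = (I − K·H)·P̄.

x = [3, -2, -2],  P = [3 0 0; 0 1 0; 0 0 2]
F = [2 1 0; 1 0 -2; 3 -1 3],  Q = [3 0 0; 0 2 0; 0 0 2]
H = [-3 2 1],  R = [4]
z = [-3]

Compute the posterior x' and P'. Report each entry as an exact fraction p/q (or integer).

x̄ = F·x = [4, 7, 5]
P̄ = F·P·Fᵀ + Q = [16 6 17; 6 13 -3; 17 -3 48]
y = z − H·x̄ = [-10]
S = H·P̄·Hᵀ + R = [62]
K = P̄·Hᵀ·S⁻¹ = [-19/62; 5/62; -9/62]
x' = x̄ + K·y = [219/31, 192/31, 200/31]
P' = (I − K·H)·P̄ = [631/62 467/62 883/62; 467/62 781/62 -141/62; 883/62 -141/62 2895/62]

x' = [219/31, 192/31, 200/31]
P' = [631/62 467/62 883/62; 467/62 781/62 -141/62; 883/62 -141/62 2895/62]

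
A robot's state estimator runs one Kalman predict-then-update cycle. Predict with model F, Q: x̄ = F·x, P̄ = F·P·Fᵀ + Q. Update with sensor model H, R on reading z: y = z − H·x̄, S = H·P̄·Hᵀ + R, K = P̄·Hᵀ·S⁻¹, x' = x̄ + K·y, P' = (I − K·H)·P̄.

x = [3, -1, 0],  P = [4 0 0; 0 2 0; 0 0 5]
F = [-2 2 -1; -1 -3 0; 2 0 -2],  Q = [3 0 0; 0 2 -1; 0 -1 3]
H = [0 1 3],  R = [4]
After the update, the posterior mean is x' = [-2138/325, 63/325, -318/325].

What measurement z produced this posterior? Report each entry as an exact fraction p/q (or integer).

x̄ = F·x = [-8, 0, 6]
P̄ = F·P·Fᵀ + Q = [32 -4 -6; -4 24 -9; -6 -9 39]
S = H·P̄·Hᵀ + R = [325]
K = P̄·Hᵀ·S⁻¹ = [-22/325; -3/325; 108/325]
x' − x̄ = [462/325, 63/325, -2268/325] = K·y
y = (KᵀK)⁻¹·Kᵀ·(x' − x̄) = [-21]
z = y + H·x̄ = [-21] + [18] = [-3]

z = [-3]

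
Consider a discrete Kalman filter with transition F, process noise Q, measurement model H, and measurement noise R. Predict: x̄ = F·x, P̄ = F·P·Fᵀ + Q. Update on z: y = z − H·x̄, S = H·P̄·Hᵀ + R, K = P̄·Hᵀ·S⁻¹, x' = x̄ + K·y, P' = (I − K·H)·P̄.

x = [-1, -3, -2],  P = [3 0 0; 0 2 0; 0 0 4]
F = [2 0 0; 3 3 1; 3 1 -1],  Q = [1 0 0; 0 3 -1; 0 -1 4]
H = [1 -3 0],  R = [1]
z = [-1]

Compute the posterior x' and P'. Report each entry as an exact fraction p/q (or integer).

x̄ = F·x = [-2, -14, -4]
P̄ = F·P·Fᵀ + Q = [13 18 18; 18 52 28; 18 28 37]
y = z − H·x̄ = [-41]
S = H·P̄·Hᵀ + R = [374]
K = P̄·Hᵀ·S⁻¹ = [-41/374; -69/187; -3/17]
x' = x̄ + K·y = [933/374, 211/187, 55/17]
P' = (I − K·H)·P̄ = [3181/374 537/187 183/17; 537/187 202/187 62/17; 183/17 62/17 431/17]

x' = [933/374, 211/187, 55/17]
P' = [3181/374 537/187 183/17; 537/187 202/187 62/17; 183/17 62/17 431/17]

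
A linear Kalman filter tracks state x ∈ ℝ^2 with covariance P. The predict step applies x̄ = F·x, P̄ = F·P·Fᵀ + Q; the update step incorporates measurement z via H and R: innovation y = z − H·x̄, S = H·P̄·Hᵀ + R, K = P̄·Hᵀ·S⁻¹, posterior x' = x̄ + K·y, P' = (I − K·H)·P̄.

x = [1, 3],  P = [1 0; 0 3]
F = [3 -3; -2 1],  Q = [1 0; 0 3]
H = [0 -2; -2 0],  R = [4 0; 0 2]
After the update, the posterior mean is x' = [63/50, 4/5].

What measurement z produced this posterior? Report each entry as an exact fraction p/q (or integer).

z = [-3, -3]

x̄ = F·x = [-6, 1]
P̄ = F·P·Fᵀ + Q = [37 -15; -15 10]
S = H·P̄·Hᵀ + R = [44 -60; -60 150]
K = P̄·Hᵀ·S⁻¹ = [1/50 -182/375; -2/5 1/25]
x' − x̄ = [363/50, -1/5] = K·y
y = (KᵀK)⁻¹·Kᵀ·(x' − x̄) = [-1, -15]
z = y + H·x̄ = [-1, -15] + [-2, 12] = [-3, -3]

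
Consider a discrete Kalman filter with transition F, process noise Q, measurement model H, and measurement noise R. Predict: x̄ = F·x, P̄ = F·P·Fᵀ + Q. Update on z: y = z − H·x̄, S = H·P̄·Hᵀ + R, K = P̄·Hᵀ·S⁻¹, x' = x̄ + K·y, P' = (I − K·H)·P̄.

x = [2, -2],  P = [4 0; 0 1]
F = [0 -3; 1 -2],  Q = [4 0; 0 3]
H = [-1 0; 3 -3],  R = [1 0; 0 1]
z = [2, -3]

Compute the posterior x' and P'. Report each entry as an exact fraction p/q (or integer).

x̄ = F·x = [6, 6]
P̄ = F·P·Fᵀ + Q = [13 6; 6 11]
y = z − H·x̄ = [8, -3]
S = H·P̄·Hᵀ + R = [14 -21; -21 109]
K = P̄·Hᵀ·S⁻¹ = [-976/1085 3/155; -969/1085 -48/155]
x' = x̄ + K·y = [-1361/1085, -234/1085]
P' = (I − K·H)·P̄ = [976/1085 969/1085; 969/1085 1081/1085]

x' = [-1361/1085, -234/1085]
P' = [976/1085 969/1085; 969/1085 1081/1085]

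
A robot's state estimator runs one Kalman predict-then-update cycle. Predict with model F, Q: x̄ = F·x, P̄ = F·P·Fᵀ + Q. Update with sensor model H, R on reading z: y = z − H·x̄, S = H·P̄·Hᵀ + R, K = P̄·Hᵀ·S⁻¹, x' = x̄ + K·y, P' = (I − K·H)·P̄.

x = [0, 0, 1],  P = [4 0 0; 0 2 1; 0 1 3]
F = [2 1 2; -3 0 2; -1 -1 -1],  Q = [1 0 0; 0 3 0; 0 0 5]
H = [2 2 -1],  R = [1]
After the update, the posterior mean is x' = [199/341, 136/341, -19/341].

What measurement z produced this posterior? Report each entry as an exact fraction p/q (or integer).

x̄ = F·x = [2, 2, -1]
P̄ = F·P·Fᵀ + Q = [35 -10 -19; -10 51 4; -19 4 16]
S = H·P̄·Hᵀ + R = [341]
K = P̄·Hᵀ·S⁻¹ = [69/341; 78/341; -46/341]
x' − x̄ = [-483/341, -546/341, 322/341] = K·y
y = (KᵀK)⁻¹·Kᵀ·(x' − x̄) = [-7]
z = y + H·x̄ = [-7] + [9] = [2]

z = [2]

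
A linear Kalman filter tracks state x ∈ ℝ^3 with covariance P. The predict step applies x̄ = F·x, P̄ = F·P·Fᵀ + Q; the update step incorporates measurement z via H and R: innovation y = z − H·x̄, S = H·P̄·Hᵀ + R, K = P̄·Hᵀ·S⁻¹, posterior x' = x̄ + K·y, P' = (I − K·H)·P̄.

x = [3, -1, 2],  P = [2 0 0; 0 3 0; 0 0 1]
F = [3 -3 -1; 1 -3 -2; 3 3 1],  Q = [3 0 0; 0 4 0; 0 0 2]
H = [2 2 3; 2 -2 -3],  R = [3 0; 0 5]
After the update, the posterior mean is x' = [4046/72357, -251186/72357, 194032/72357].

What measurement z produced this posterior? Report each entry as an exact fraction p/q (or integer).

x̄ = F·x = [10, 2, 8]
P̄ = F·P·Fᵀ + Q = [49 35 -10; 35 37 -23; -10 -23 48]
S = H·P̄·Hᵀ + R = [663 -108; -108 345]
K = P̄·Hᵀ·S⁻¹ = [5986/24119 17786/72357; 3655/24119 17065/72357; 1574/24119 -23270/72357]
x' − x̄ = [-719524/72357, -395900/72357, -384824/72357] = K·y
y = (KᵀK)⁻¹·Kᵀ·(x' − x̄) = [-47, 7]
z = y + H·x̄ = [-47, 7] + [48, -8] = [1, -1]

z = [1, -1]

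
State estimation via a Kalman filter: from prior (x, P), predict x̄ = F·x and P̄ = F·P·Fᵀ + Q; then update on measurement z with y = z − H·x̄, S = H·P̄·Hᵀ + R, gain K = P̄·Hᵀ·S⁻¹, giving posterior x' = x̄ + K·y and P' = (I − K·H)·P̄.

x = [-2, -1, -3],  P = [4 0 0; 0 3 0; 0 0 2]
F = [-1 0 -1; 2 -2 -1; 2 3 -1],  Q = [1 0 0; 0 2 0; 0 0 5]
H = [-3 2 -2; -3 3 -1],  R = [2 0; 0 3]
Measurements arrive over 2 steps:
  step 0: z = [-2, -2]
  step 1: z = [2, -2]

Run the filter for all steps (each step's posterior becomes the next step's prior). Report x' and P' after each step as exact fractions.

step 0: x' = [151108/34187, 94001/34187, -99392/34187], P' = [143342/34187 98916/34187 -119004/34187; 98916/34187 96068/34187 -46764/34187; -119004/34187 -46764/34187 158262/34187]
step 1: x' = [-89638931/65734016, -562657095/262936064, -490772527/525872128], P' = [21102447/8216752 65131091/32867008 -123943845/65734016; 65131091/32867008 310077575/131468032 -101184657/262936064; -123943845/65734016 -101184657/262936064 1677207063/525872128]

step 0: x̄ = F·x = [5, 1, -4]
step 0: P̄ = F·P·Fᵀ + Q = [7 -6 -6; -6 32 0; -6 0 50]
step 0: y = z − H·x̄ = [3, 6]
step 0: S = H·P̄·Hᵀ + R = [393 391; 391 476]
step 0: K = P̄·Hᵀ·S⁻¹ = [171/2011 -4758/34187; -326/2011 12740/34187; -1560/2011 19486/34187]
step 0: x' = x̄ + K·y = [151108/34187, 94001/34187, -99392/34187]
step 0: P' = (I − K·H)·P̄ = [143342/34187 98916/34187 -119004/34187; 98916/34187 96068/34187 -46764/34187; -119004/34187 -46764/34187 158262/34187]
step 1: x̄ = F·x = [-51716/34187, 213606/34187, 683611/34187]
step 1: P̄ = F·P·Fᵀ + Q = [97783/34187 94886/34187 -165874/34187; 94886/34187 681908/34187 875834/34187; -165874/34187 875834/34187 3710769/34187]
step 1: y = z − H·x̄ = [853236/34187, -180729/34187]
step 1: S = H·P̄·Hᵀ + R = [8383337/34187 2470205/34187; 2470205/34187 2872353/34187]
step 1: K = P̄·Hᵀ·S⁻¹ = [976663/65734016 2757221/65734016; -60233285/262936064 132834641/262936064; -392250237/525872128 230112425/525872128]
step 1: x' = x̄ + K·y = [-89638931/65734016, -562657095/262936064, -490772527/525872128]
step 1: P' = (I − K·H)·P̄ = [21102447/8216752 65131091/32867008 -123943845/65734016; 65131091/32867008 310077575/131468032 -101184657/262936064; -123943845/65734016 -101184657/262936064 1677207063/525872128]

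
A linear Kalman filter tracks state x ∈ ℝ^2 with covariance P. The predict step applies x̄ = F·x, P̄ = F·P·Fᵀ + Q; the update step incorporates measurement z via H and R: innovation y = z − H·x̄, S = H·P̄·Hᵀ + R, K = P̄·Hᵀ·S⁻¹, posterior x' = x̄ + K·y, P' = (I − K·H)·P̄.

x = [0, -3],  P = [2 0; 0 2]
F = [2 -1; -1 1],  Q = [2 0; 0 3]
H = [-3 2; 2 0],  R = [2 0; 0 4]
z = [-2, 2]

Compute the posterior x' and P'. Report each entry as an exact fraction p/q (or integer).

x̄ = F·x = [3, -3]
P̄ = F·P·Fᵀ + Q = [12 -6; -6 7]
y = z − H·x̄ = [13, -4]
S = H·P̄·Hᵀ + R = [210 -96; -96 52]
K = P̄·Hᵀ·S⁻¹ = [-8/71 18/71; 64/213 23/71]
x' = x̄ + K·y = [37/71, -83/213]
P' = (I − K·H)·P̄ = [36/71 46/71; 46/71 271/213]

x' = [37/71, -83/213]
P' = [36/71 46/71; 46/71 271/213]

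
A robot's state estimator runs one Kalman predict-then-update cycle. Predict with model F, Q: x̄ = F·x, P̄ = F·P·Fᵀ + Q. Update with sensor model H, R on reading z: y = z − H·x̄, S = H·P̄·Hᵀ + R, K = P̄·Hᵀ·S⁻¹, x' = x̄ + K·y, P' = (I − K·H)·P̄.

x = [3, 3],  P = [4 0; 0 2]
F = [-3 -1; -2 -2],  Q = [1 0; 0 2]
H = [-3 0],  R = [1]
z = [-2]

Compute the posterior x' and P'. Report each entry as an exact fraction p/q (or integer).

x' = [111/176, -129/44]
P' = [39/352 7/88; 7/88 131/22]

x̄ = F·x = [-12, -12]
P̄ = F·P·Fᵀ + Q = [39 28; 28 26]
y = z − H·x̄ = [-38]
S = H·P̄·Hᵀ + R = [352]
K = P̄·Hᵀ·S⁻¹ = [-117/352; -21/88]
x' = x̄ + K·y = [111/176, -129/44]
P' = (I − K·H)·P̄ = [39/352 7/88; 7/88 131/22]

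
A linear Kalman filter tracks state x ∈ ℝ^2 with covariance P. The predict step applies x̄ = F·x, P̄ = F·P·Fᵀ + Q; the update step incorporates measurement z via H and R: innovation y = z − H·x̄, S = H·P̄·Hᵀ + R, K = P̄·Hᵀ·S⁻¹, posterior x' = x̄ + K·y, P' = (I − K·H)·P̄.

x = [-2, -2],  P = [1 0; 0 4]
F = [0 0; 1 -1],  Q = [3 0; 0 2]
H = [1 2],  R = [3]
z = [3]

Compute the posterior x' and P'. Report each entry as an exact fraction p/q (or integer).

x' = [9/34, 21/17]
P' = [93/34 -21/17; -21/17 21/17]

x̄ = F·x = [0, 0]
P̄ = F·P·Fᵀ + Q = [3 0; 0 7]
y = z − H·x̄ = [3]
S = H·P̄·Hᵀ + R = [34]
K = P̄·Hᵀ·S⁻¹ = [3/34; 7/17]
x' = x̄ + K·y = [9/34, 21/17]
P' = (I − K·H)·P̄ = [93/34 -21/17; -21/17 21/17]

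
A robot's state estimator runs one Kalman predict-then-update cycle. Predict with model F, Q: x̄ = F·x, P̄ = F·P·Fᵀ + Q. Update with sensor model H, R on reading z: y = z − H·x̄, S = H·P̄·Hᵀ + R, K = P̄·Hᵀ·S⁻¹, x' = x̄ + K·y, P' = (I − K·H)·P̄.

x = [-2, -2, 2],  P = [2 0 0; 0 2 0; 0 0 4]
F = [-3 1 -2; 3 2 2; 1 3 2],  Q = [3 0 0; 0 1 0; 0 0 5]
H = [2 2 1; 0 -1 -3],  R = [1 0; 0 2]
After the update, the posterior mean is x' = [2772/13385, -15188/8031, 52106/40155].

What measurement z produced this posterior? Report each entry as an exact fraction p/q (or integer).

z = [-2, -2]

x̄ = F·x = [0, -6, -4]
P̄ = F·P·Fᵀ + Q = [39 -30 -16; -30 43 34; -16 34 41]
S = H·P̄·Hᵀ + R = [202 -291; -291 618]
K = P̄·Hᵀ·S⁻¹ = [7978/13385 5446/13385; -341/2677 -2366/8031; 633/13385 -9307/40155]
x' − x̄ = [2772/13385, 32998/8031, 212726/40155] = K·y
y = (KᵀK)⁻¹·Kᵀ·(x' − x̄) = [14, -20]
z = y + H·x̄ = [14, -20] + [-16, 18] = [-2, -2]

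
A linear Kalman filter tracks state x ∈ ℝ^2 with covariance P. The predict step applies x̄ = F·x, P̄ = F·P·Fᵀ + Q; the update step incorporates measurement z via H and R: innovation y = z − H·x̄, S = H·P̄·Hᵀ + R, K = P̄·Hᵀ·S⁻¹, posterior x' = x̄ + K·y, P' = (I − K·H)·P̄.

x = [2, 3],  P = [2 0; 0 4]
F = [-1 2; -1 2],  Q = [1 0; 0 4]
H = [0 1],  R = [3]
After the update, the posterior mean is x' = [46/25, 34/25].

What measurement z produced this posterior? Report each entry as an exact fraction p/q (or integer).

x̄ = F·x = [4, 4]
P̄ = F·P·Fᵀ + Q = [19 18; 18 22]
S = H·P̄·Hᵀ + R = [25]
K = P̄·Hᵀ·S⁻¹ = [18/25; 22/25]
x' − x̄ = [-54/25, -66/25] = K·y
y = (KᵀK)⁻¹·Kᵀ·(x' − x̄) = [-3]
z = y + H·x̄ = [-3] + [4] = [1]

z = [1]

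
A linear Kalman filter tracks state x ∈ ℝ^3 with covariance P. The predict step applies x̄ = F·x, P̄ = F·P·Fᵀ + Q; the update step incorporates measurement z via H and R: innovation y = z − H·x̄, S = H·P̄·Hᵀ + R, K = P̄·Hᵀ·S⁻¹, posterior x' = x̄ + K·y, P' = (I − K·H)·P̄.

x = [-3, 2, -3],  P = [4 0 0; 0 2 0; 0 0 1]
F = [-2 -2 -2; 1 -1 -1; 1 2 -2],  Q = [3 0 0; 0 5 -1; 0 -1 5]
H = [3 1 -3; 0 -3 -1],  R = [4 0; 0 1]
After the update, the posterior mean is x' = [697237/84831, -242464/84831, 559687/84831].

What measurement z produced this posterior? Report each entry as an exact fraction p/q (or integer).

x̄ = F·x = [8, -2, 7]
P̄ = F·P·Fᵀ + Q = [31 -2 -12; -2 12 1; -12 1 21]
S = H·P̄·Hᵀ + R = [682 89; 89 136]
K = P̄·Hᵀ·S⁻¹ = [15670/84831 973/84831; 3701/84831 -25501/84831; -11192/84831 -7646/84831]
x' − x̄ = [18589/84831, -72802/84831, -34130/84831] = K·y
y = (KᵀK)⁻¹·Kᵀ·(x' − x̄) = [1, 3]
z = y + H·x̄ = [1, 3] + [1, -1] = [2, 2]

z = [2, 2]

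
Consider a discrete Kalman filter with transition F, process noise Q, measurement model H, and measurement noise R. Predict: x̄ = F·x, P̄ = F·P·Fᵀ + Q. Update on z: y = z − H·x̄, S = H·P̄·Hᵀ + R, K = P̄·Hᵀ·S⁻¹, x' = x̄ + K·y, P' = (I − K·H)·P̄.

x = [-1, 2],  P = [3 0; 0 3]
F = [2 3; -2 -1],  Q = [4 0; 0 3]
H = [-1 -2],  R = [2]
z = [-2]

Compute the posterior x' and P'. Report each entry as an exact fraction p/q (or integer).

x̄ = F·x = [4, 0]
P̄ = F·P·Fᵀ + Q = [43 -21; -21 18]
y = z − H·x̄ = [2]
S = H·P̄·Hᵀ + R = [33]
K = P̄·Hᵀ·S⁻¹ = [-1/33; -5/11]
x' = x̄ + K·y = [130/33, -10/11]
P' = (I − K·H)·P̄ = [1418/33 -236/11; -236/11 123/11]

x' = [130/33, -10/11]
P' = [1418/33 -236/11; -236/11 123/11]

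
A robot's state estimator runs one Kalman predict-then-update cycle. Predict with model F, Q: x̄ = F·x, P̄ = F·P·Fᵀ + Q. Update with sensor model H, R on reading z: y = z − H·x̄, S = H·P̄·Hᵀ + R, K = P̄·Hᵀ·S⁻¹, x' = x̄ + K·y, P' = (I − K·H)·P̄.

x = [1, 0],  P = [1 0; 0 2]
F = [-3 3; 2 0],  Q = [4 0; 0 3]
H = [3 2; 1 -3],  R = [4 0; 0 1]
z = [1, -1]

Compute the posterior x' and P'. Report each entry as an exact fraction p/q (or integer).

x̄ = F·x = [-3, 2]
P̄ = F·P·Fᵀ + Q = [31 -6; -6 7]
y = z − H·x̄ = [6, 8]
S = H·P̄·Hᵀ + R = [239 93; 93 131]
K = P̄·Hᵀ·S⁻¹ = [3027/11330 2089/11330; 1987/22660 -6081/22660]
x' = x̄ + K·y = [442/5665, 4297/11330]
P' = (I − K·H)·P̄ = [1841/5665 531/11330; 531/11330 2381/22660]

x' = [442/5665, 4297/11330]
P' = [1841/5665 531/11330; 531/11330 2381/22660]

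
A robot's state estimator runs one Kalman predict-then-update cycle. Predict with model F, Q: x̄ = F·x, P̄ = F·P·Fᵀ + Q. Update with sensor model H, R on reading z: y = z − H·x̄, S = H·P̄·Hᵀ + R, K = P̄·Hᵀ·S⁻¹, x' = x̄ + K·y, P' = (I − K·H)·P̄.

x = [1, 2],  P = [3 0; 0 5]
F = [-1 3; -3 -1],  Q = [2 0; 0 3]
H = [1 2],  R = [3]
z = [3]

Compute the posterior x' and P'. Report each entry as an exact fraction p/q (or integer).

x̄ = F·x = [5, -5]
P̄ = F·P·Fᵀ + Q = [50 -6; -6 35]
y = z − H·x̄ = [8]
S = H·P̄·Hᵀ + R = [169]
K = P̄·Hᵀ·S⁻¹ = [38/169; 64/169]
x' = x̄ + K·y = [1149/169, -333/169]
P' = (I − K·H)·P̄ = [7006/169 -3446/169; -3446/169 1819/169]

x' = [1149/169, -333/169]
P' = [7006/169 -3446/169; -3446/169 1819/169]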